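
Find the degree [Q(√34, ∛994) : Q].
[Q(√34, ∛994) : Q] = 6

Let L = Q(√34, ∛994). Since Q(√34) ⊂ L and [Q(√34):Q] = 2, the tower law gives 2 | [L:Q]. Likewise Q(∛994) ⊂ L with [Q(∛994):Q] = 3 (because 994 is not a perfect cube), so 3 | [L:Q]. As gcd(2,3) = 1, [L:Q] is divisible by 6. Conversely L is generated over Q by √34 and ∛994, so [L:Q] ≤ 2·3 = 6. Therefore [Q(√34, ∛994) : Q] = 6.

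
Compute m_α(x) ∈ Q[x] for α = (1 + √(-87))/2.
m_α(x) = x^2 - x + 22

From 2α - 1 = √(-87), squaring gives (2α - 1)^2 = -87, i.e. 4α^2 - 4α + 1 = -87, so α^2 - α + (1 + 87)/4 = 0. Since -87 ≡ 1 (mod 4), (1 + 87)/4 = 22 ∈ Z. The polynomial x^2 - x + 22 has discriminant 1 - 4·(22) = -87, which is not a perfect square in Q (d = -87 is squarefree and ≠ 1), so x^2 - x + 22 is irreducible over Q. It is the minimal polynomial of α.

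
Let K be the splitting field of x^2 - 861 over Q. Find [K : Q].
[K : Q] = 2

f(x) = x^2 - 861 factors as (x - √861)(x + √861). The splitting field is K = Q(√861). Since 861 is squarefree and > 1, it is not a perfect square, so x^2 - 861 is irreducible over Q and [Q(√861) : Q] = 2. Hence [K : Q] = 2.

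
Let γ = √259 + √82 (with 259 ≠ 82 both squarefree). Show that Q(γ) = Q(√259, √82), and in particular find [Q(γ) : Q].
[Q(γ) : Q] = 4 (equivalently, Q(γ) = Q(√259, √82))

Obviously Q(γ) ⊆ Q(√259, √82), and [Q(√259, √82):Q] = 4 (since 259, 82 are distinct squarefree integers > 1 with 21238 not a perfect square). To show equality we compute the minimal polynomial of γ. From γ = √259 + √82: γ^2 = 259 + 2√(21238) + 82 = 341 + 2√(21238), so γ^2 - 341 = 2√(21238); squaring, (γ^2 - 341)^2 = 4·21238, i.e. γ^4 - 682γ^2 + 116281 - 84952 = 0, i.e. γ^4 - 682γ^2 + 31329 = 0. So γ is a root of x^4 - 682x^2 + 31329. This polynomial is irreducible over Q: it has no rational root (each ±√259 ± √82 is irrational), and any factorization into two quadratics over Q would force √(21238) ∈ Q (pairing opposite roots) or √259, √82 ∈ Q (other pairings), all impossible. Hence [Q(γ):Q] = 4 = [Q(√259, √82):Q], so Q(γ) = Q(√259, √82).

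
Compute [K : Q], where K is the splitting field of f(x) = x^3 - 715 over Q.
[K : Q] = 6

The roots of x^3 - 715 are ∛715, ω∛715, ω^2∛715 where ω = e^(2πi/3) is a primitive cube root of unity, so K = Q(∛715, ω). Now [Q(∛715):Q] = 3 (since 715 is not a perfect cube, x^3 - 715 is irreducible) and [Q(ω):Q] = 2. Both 2 and 3 divide [K:Q], and [K:Q] ≤ 3·2 = 6, so [K:Q] = 6. (Equivalently: Q(∛715) ⊂ R but ω ∉ R, so [K : Q(∛715)] = 2.)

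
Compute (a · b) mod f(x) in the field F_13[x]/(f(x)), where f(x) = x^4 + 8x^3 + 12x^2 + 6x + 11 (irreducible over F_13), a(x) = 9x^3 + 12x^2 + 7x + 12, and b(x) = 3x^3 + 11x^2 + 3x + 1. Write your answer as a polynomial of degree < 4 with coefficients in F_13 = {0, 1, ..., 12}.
a · b ≡ 4x^3 + 3x + 6 (mod f(x))

Multiply in F_13[x]: a(x)·b(x) = (9x^3 + 12x^2 + 7x + 12)·(3x^3 + 11x^2 + 3x + 1) = x^6 + 5x^5 + 11x^4 + 2x^3 + 9x^2 + 4x + 12. This has degree ≥ 4, so divide by f(x) over F_13: x^6 + 5x^5 + 11x^4 + 2x^3 + 9x^2 + 4x + 12 = (x^2 + 10x + 10)·(x^4 + 8x^3 + 12x^2 + 6x + 11) + (4x^3 + 3x + 6). Hence a·b ≡ 4x^3 + 3x + 6 (mod f). (F_13[x]/(f) is a field with 13^4 = 28561 elements since f is irreducible of degree 4.)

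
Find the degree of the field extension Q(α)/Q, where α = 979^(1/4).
[Q(α):Q] = 4

α is a root of x^4 - 979. By Eisenstein's criterion at the prime p = 11 (which divides the constant term 979 but p^2 = 121 does not, since 979 is squarefree), x^4 - 979 is irreducible over Q. Hence [Q(α):Q] = 4.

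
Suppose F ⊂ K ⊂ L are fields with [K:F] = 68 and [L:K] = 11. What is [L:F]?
[L:F] = 748

The tower law says that for any tower of field extensions F ⊂ K ⊂ L with finite degrees, [L:F] = [L:K] · [K:F]. Here this gives [L:F] = 11 · 68 = 748.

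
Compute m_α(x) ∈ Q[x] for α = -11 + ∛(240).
m_α(x) = x^3 + 33x^2 + 363x + 1091

Set β = α + 11 = ∛(240), so β^3 = 240. Then (α + 11)^3 - 240 = 0, i.e. α is a root of g(x) = (x + 11)^3 - 240 = x^3 + 33x^2 + 363x + 1091. Since g(x) = h(x + 11) where h(x) = x^3 - 240, and h is irreducible over Q (because 240 is not a perfect cube, so h has no rational root, and a monic cubic with no rational root is irreducible), g is also irreducible (irreducibility is preserved under the substitution x → x + 11). Hence m_α(x) = x^3 + 33x^2 + 363x + 1091.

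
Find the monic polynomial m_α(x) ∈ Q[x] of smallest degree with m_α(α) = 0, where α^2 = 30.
m_α(x) = x^2 - 30

α satisfies α^2 - 30 = 0, so x^2 - 30 annihilates α. Since d = 30 is squarefree and ≠ 1, it is not a perfect square in Q, so x^2 - 30 has no rational root and is therefore irreducible over Q (a degree-2 polynomial over a field is irreducible iff it has no root). Hence m_α(x) = x^2 - 30.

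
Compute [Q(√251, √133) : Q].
[Q(√251, √133) : Q] = 4

[Q(√251):Q] = 2 (min poly x^2 - 251, irreducible since 251 is squarefree > 1). For the top step, suppose √133 ∈ Q(√251), say √133 = c + d√251 with c, d ∈ Q. Squaring: 133 = c^2 + 251d^2 + 2cd√251. Since √251 ∉ Q this forces 2cd = 0. If d = 0 then √133 = c ∈ Q, contradicting 133 squarefree > 1. If c = 0 then 133 = 251d^2, so 251·133 = (251d)^2 is a perfect square in Q — but 251·133 = 33383 is not a perfect square (since 251 and 133 are distinct squarefree integers). Contradiction. Hence √133 ∉ Q(√251), so x^2 - 133 stays irreducible over Q(√251) and [Q(√251, √133) : Q(√251)] = 2. By the tower law, [Q(√251, √133) : Q] = 2 · 2 = 4.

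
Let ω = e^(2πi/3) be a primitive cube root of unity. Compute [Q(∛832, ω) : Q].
[Q(∛832, ω) : Q] = 6

[Q(∛832):Q] = 3 (min poly x^3 - 832, irreducible since 832 is not a perfect cube). [Q(ω):Q] = 2 (min poly x^2 + x + 1). Since Q(∛832) ⊂ R and ω ∉ R, we have ω ∉ Q(∛832), so x^2 + x + 1 remains irreducible over Q(∛832) and [Q(∛832, ω) : Q(∛832)] = 2. By the tower law, [Q(∛832, ω) : Q] = 3 · 2 = 6. (In fact Q(∛832, ω) is the splitting field of x^3 - 832 over Q.)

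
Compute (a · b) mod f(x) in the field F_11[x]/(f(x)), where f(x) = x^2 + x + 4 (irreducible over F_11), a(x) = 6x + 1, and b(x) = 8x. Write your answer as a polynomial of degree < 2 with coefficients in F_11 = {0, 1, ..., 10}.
a · b ≡ 4x + 6 (mod f(x))

Multiply in F_11[x]: a(x)·b(x) = (6x + 1)·(8x) = 4x^2 + 8x. This has degree ≥ 2, so divide by f(x) over F_11: 4x^2 + 8x = (4)·(x^2 + x + 4) + (4x + 6). Hence a·b ≡ 4x + 6 (mod f). (F_11[x]/(f) is a field with 11^2 = 121 elements since f is irreducible of degree 2.)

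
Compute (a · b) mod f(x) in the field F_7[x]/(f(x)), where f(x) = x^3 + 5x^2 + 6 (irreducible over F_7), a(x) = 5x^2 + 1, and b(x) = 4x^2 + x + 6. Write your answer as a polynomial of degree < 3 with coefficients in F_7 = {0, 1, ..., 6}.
a · b ≡ 5x^2 + 2 (mod f(x))

Multiply in F_7[x]: a(x)·b(x) = (5x^2 + 1)·(4x^2 + x + 6) = 6x^4 + 5x^3 + 6x^2 + x + 6. This has degree ≥ 3, so divide by f(x) over F_7: 6x^4 + 5x^3 + 6x^2 + x + 6 = (6x + 3)·(x^3 + 5x^2 + 6) + (5x^2 + 2). Hence a·b ≡ 5x^2 + 2 (mod f). (F_7[x]/(f) is a field with 7^3 = 343 elements since f is irreducible of degree 3.)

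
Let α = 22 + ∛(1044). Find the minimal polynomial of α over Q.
m_α(x) = x^3 - 66x^2 + 1452x - 11692

Set β = α - 22 = ∛(1044), so β^3 = 1044. Then (α - 22)^3 - 1044 = 0, i.e. α is a root of g(x) = (x - 22)^3 - 1044 = x^3 - 66x^2 + 1452x - 11692. Since g(x) = h(x - 22) where h(x) = x^3 - 1044, and h is irreducible over Q (because 1044 is not a perfect cube, so h has no rational root, and a monic cubic with no rational root is irreducible), g is also irreducible (irreducibility is preserved under the substitution x → x - 22). Hence m_α(x) = x^3 - 66x^2 + 1452x - 11692.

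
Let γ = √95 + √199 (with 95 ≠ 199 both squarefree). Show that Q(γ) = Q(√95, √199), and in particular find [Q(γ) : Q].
[Q(γ) : Q] = 4 (equivalently, Q(γ) = Q(√95, √199))

Obviously Q(γ) ⊆ Q(√95, √199), and [Q(√95, √199):Q] = 4 (since 95, 199 are distinct squarefree integers > 1 with 18905 not a perfect square). To show equality we compute the minimal polynomial of γ. From γ = √95 + √199: γ^2 = 95 + 2√(18905) + 199 = 294 + 2√(18905), so γ^2 - 294 = 2√(18905); squaring, (γ^2 - 294)^2 = 4·18905, i.e. γ^4 - 588γ^2 + 86436 - 75620 = 0, i.e. γ^4 - 588γ^2 + 10816 = 0. So γ is a root of x^4 - 588x^2 + 10816. This polynomial is irreducible over Q: it has no rational root (each ±√95 ± √199 is irrational), and any factorization into two quadratics over Q would force √(18905) ∈ Q (pairing opposite roots) or √95, √199 ∈ Q (other pairings), all impossible. Hence [Q(γ):Q] = 4 = [Q(√95, √199):Q], so Q(γ) = Q(√95, √199).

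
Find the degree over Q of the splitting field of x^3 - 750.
[K : Q] = 6

The roots of x^3 - 750 are ∛750, ω∛750, ω^2∛750 where ω = e^(2πi/3) is a primitive cube root of unity, so K = Q(∛750, ω). Now [Q(∛750):Q] = 3 (since 750 is not a perfect cube, x^3 - 750 is irreducible) and [Q(ω):Q] = 2. Both 2 and 3 divide [K:Q], and [K:Q] ≤ 3·2 = 6, so [K:Q] = 6. (Equivalently: Q(∛750) ⊂ R but ω ∉ R, so [K : Q(∛750)] = 2.)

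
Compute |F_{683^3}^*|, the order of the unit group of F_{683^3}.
|F_{683^3}^*| = 318611986

F_{683^3} has 683^3 = 318611987 elements; its multiplicative group consists of all nonzero elements, so |F_{683^3}^*| = 318611987 - 1 = 318611986. (It is cyclic since any finite subgroup of the multiplicative group of a field is cyclic.)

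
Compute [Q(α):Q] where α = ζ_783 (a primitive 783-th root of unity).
[Q(α):Q] = 504

The minimal polynomial of ζ_783 over Q is the 783-th cyclotomic polynomial Φ_783(x), which is irreducible over Q and has degree φ(783) = 504. Hence [Q(α):Q] = φ(783) = 504.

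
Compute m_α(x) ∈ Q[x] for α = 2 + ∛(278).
m_α(x) = x^3 - 6x^2 + 12x - 286

Set β = α - 2 = ∛(278), so β^3 = 278. Then (α - 2)^3 - 278 = 0, i.e. α is a root of g(x) = (x - 2)^3 - 278 = x^3 - 6x^2 + 12x - 286. Since g(x) = h(x - 2) where h(x) = x^3 - 278, and h is irreducible over Q (because 278 is not a perfect cube, so h has no rational root, and a monic cubic with no rational root is irreducible), g is also irreducible (irreducibility is preserved under the substitution x → x - 2). Hence m_α(x) = x^3 - 6x^2 + 12x - 286.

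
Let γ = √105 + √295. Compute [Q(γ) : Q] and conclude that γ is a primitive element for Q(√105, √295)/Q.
[Q(γ) : Q] = 4 (equivalently, Q(γ) = Q(√105, √295))

Obviously Q(γ) ⊆ Q(√105, √295), and [Q(√105, √295):Q] = 4 (since 105, 295 are distinct squarefree integers > 1 with 30975 not a perfect square). To show equality we compute the minimal polynomial of γ. From γ = √105 + √295: γ^2 = 105 + 2√(30975) + 295 = 400 + 2√(30975), so γ^2 - 400 = 2√(30975); squaring, (γ^2 - 400)^2 = 4·30975, i.e. γ^4 - 800γ^2 + 160000 - 123900 = 0, i.e. γ^4 - 800γ^2 + 36100 = 0. So γ is a root of x^4 - 800x^2 + 36100. This polynomial is irreducible over Q: it has no rational root (each ±√105 ± √295 is irrational), and any factorization into two quadratics over Q would force √(30975) ∈ Q (pairing opposite roots) or √105, √295 ∈ Q (other pairings), all impossible. Hence [Q(γ):Q] = 4 = [Q(√105, √295):Q], so Q(γ) = Q(√105, √295).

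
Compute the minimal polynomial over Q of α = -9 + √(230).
m_α(x) = x^2 + 18x - 149

From α + 9 = √(230), squaring gives (α + 9)^2 = 230, i.e. α^2 + 18α + 81 = 230, so α^2 + 18α - 149 = 0. The discriminant of x^2 + 18x - 149 is (18)^2 - 4·(-149) = 324 + 596 = 920, and 4·(230) is not a perfect square in Q since 230 is squarefree and ≠ 1. Hence x^2 + 18x - 149 is irreducible over Q and is the minimal polynomial of α.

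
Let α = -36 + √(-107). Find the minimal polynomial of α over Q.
m_α(x) = x^2 + 72x + 1403

From α + 36 = √(-107), squaring gives (α + 36)^2 = -107, i.e. α^2 + 72α + 1296 = -107, so α^2 + 72α + 1403 = 0. The discriminant of x^2 + 72x + 1403 is (72)^2 - 4·(1403) = 5184 - 5612 = -428, and 4·(-107) is not a perfect square in Q since -107 is squarefree and ≠ 1. Hence x^2 + 72x + 1403 is irreducible over Q and is the minimal polynomial of α.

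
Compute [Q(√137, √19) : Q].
[Q(√137, √19) : Q] = 4

[Q(√137):Q] = 2 (min poly x^2 - 137, irreducible since 137 is squarefree > 1). For the top step, suppose √19 ∈ Q(√137), say √19 = c + d√137 with c, d ∈ Q. Squaring: 19 = c^2 + 137d^2 + 2cd√137. Since √137 ∉ Q this forces 2cd = 0. If d = 0 then √19 = c ∈ Q, contradicting 19 squarefree > 1. If c = 0 then 19 = 137d^2, so 137·19 = (137d)^2 is a perfect square in Q — but 137·19 = 2603 is not a perfect square (since 137 and 19 are distinct squarefree integers). Contradiction. Hence √19 ∉ Q(√137), so x^2 - 19 stays irreducible over Q(√137) and [Q(√137, √19) : Q(√137)] = 2. By the tower law, [Q(√137, √19) : Q] = 2 · 2 = 4.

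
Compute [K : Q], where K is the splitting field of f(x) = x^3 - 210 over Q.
[K : Q] = 6

The roots of x^3 - 210 are ∛210, ω∛210, ω^2∛210 where ω = e^(2πi/3) is a primitive cube root of unity, so K = Q(∛210, ω). Now [Q(∛210):Q] = 3 (since 210 is not a perfect cube, x^3 - 210 is irreducible) and [Q(ω):Q] = 2. Both 2 and 3 divide [K:Q], and [K:Q] ≤ 3·2 = 6, so [K:Q] = 6. (Equivalently: Q(∛210) ⊂ R but ω ∉ R, so [K : Q(∛210)] = 2.)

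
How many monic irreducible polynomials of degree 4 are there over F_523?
There are 18704460078 monic irreducible polynomials of degree 4 over F_523

Each element of F_{523^4} that lies in no proper subfield is a root of exactly one monic irreducible of degree 4 over F_523, and each such polynomial has 4 distinct roots in F_{523^4}. By Möbius inversion the count is N_523(4) = (1/4) Σ_{d|4} μ(4/d) · 523^d = (1/4)(μ(4)·523^1 + μ(2)·523^2 + μ(1)·523^4) = 74817840312/4 = 18704460078.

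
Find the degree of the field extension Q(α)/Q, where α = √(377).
[Q(α):Q] = 2

[Q(α):Q] equals the degree of the minimal polynomial of α. Here α^2 = 377 and x^2 - 377 is irreducible (d = 377 is squarefree, ≠ 1, hence not a square), so deg(m_α) = 2. Thus [Q(α):Q] = 2.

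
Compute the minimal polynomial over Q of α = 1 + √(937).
m_α(x) = x^2 - 2x - 936

From α - 1 = √(937), squaring gives (α - 1)^2 = 937, i.e. α^2 - 2α + 1 = 937, so α^2 - 2α - 936 = 0. The discriminant of x^2 - 2x - 936 is (-2)^2 - 4·(-936) = 4 + 3744 = 3748, and 4·(937) is not a perfect square in Q since 937 is squarefree and ≠ 1. Hence x^2 - 2x - 936 is irreducible over Q and is the minimal polynomial of α.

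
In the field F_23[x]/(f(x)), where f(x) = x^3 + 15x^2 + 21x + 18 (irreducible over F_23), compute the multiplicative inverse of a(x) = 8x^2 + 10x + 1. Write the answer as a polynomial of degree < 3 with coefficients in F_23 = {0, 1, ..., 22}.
a(x)^(-1) ≡ 2x^2 + 20x + 2 (mod f(x))

Since f is irreducible over F_23, F_23[x]/(f) is a field and a(x) ≠ 0 has an inverse. Apply the extended Euclidean algorithm to f(x) and a(x) in F_23[x]: f(x) = (3x + 1)·a(x) + (8x + 17);  a(x) = (x + 2)·(8x + 17) + (13). The last nonzero remainder is the constant 13 = gcd(f, a) in F_23. Back-substituting through the division chain expresses 13 = s(x)·a(x) + t(x)·f(x) with s(x) ≡ 3x^2 + 7x + 3 (mod f), so (3x^2 + 7x + 3)·a(x) ≡ 13 (mod f). Multiplying by 13^(-1) ≡ 16 in F_23 gives a(x)^(-1) ≡ 16·(3x^2 + 7x + 3) ≡ 2x^2 + 20x + 2 (mod f). Check: (8x^2 + 10x + 1)·(2x^2 + 20x + 2) = 16x^4 + 19x^3 + 11x^2 + 17x + 2 ≡ 1 (mod x^3 + 15x^2 + 21x + 18).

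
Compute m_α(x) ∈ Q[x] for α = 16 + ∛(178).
m_α(x) = x^3 - 48x^2 + 768x - 4274

Set β = α - 16 = ∛(178), so β^3 = 178. Then (α - 16)^3 - 178 = 0, i.e. α is a root of g(x) = (x - 16)^3 - 178 = x^3 - 48x^2 + 768x - 4274. Since g(x) = h(x - 16) where h(x) = x^3 - 178, and h is irreducible over Q (because 178 is not a perfect cube, so h has no rational root, and a monic cubic with no rational root is irreducible), g is also irreducible (irreducibility is preserved under the substitution x → x - 16). Hence m_α(x) = x^3 - 48x^2 + 768x - 4274.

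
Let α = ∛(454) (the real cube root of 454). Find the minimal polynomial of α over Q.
m_α(x) = x^3 - 454

α satisfies α^3 = 454, so x^3 - 454 annihilates α. By the rational root test, a rational root p/q (in lowest terms) of x^3 - 454 would satisfy p^3 = 454 q^3, forcing q = 1 and p^3 = 454; but 454 is not a perfect cube, contradiction. A monic cubic over Q with no rational root is irreducible (any nontrivial factorization would include a linear factor). Hence x^3 - 454 is the minimal polynomial of α, and in particular [Q(α):Q] = 3.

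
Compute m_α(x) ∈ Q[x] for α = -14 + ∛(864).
m_α(x) = x^3 + 42x^2 + 588x + 1880

Set β = α + 14 = ∛(864), so β^3 = 864. Then (α + 14)^3 - 864 = 0, i.e. α is a root of g(x) = (x + 14)^3 - 864 = x^3 + 42x^2 + 588x + 1880. Since g(x) = h(x + 14) where h(x) = x^3 - 864, and h is irreducible over Q (because 864 is not a perfect cube, so h has no rational root, and a monic cubic with no rational root is irreducible), g is also irreducible (irreducibility is preserved under the substitution x → x + 14). Hence m_α(x) = x^3 + 42x^2 + 588x + 1880.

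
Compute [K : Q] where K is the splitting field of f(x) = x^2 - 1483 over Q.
[K : Q] = 2

f(x) = x^2 - 1483 factors as (x - √1483)(x + √1483). The splitting field is K = Q(√1483). Since 1483 is squarefree and > 1, it is not a perfect square, so x^2 - 1483 is irreducible over Q and [Q(√1483) : Q] = 2. Hence [K : Q] = 2.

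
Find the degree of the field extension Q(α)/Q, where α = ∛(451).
[Q(α):Q] = 3

The minimal polynomial of α is x^3 - 451, irreducible over Q since 451 is not a perfect cube (so x^3 - 451 has no rational root). Hence [Q(α):Q] = deg(m_α) = 3.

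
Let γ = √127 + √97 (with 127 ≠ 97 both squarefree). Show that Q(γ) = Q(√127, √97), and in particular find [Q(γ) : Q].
[Q(γ) : Q] = 4 (equivalently, Q(γ) = Q(√127, √97))

Obviously Q(γ) ⊆ Q(√127, √97), and [Q(√127, √97):Q] = 4 (since 127, 97 are distinct squarefree integers > 1 with 12319 not a perfect square). To show equality we compute the minimal polynomial of γ. From γ = √127 + √97: γ^2 = 127 + 2√(12319) + 97 = 224 + 2√(12319), so γ^2 - 224 = 2√(12319); squaring, (γ^2 - 224)^2 = 4·12319, i.e. γ^4 - 448γ^2 + 50176 - 49276 = 0, i.e. γ^4 - 448γ^2 + 900 = 0. So γ is a root of x^4 - 448x^2 + 900. This polynomial is irreducible over Q: it has no rational root (each ±√127 ± √97 is irrational), and any factorization into two quadratics over Q would force √(12319) ∈ Q (pairing opposite roots) or √127, √97 ∈ Q (other pairings), all impossible. Hence [Q(γ):Q] = 4 = [Q(√127, √97):Q], so Q(γ) = Q(√127, √97).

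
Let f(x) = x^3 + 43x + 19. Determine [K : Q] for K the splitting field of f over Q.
[K : Q] = 6

By the rational root test, any rational root of the monic integer polynomial f(x) = x^3 + 43x + 19 must be an integer dividing the constant term 19, i.e. one of ±{1, 19}. Evaluating: f(1) = 63, f(-1) = -25, f(19) = 7695, f(-19) = -7657; none is 0, so f has no rational root and is therefore irreducible over Q (a cubic with no linear factor over a field is irreducible). For an irreducible cubic, the Galois group is A_3 or S_3 according as the discriminant disc(f) = -4a^3 - 27b^2 = -4·(43)^3 - 27·(19)^2 = -327775 is or is not a square in Q. Here disc(f) = -327775 is not a perfect square in Q, so the Galois group of f over Q is not contained in A_3 and must be all of S_3. The splitting field has degree |S_3| = 6 over Q, so [K : Q] = 6.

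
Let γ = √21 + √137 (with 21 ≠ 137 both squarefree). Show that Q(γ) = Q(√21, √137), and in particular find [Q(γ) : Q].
[Q(γ) : Q] = 4 (equivalently, Q(γ) = Q(√21, √137))

Obviously Q(γ) ⊆ Q(√21, √137), and [Q(√21, √137):Q] = 4 (since 21, 137 are distinct squarefree integers > 1 with 2877 not a perfect square). To show equality we compute the minimal polynomial of γ. From γ = √21 + √137: γ^2 = 21 + 2√(2877) + 137 = 158 + 2√(2877), so γ^2 - 158 = 2√(2877); squaring, (γ^2 - 158)^2 = 4·2877, i.e. γ^4 - 316γ^2 + 24964 - 11508 = 0, i.e. γ^4 - 316γ^2 + 13456 = 0. So γ is a root of x^4 - 316x^2 + 13456. This polynomial is irreducible over Q: it has no rational root (each ±√21 ± √137 is irrational), and any factorization into two quadratics over Q would force √(2877) ∈ Q (pairing opposite roots) or √21, √137 ∈ Q (other pairings), all impossible. Hence [Q(γ):Q] = 4 = [Q(√21, √137):Q], so Q(γ) = Q(√21, √137).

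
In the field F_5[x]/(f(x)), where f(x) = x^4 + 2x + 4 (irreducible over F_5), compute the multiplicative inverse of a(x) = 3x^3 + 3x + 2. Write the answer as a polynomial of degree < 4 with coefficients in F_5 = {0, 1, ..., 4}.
a(x)^(-1) ≡ 2x^3 + 2x^2 + 4x + 4 (mod f(x))

Since f is irreducible over F_5, F_5[x]/(f) is a field and a(x) ≠ 0 has an inverse. Apply the extended Euclidean algorithm to f(x) and a(x) in F_5[x]: f(x) = (2x)·a(x) + (4x^2 + 3x + 4);  a(x) = (2x + 1)·(4x^2 + 3x + 4) + (2x + 3);  (4x^2 + 3x + 4) = (2x + 1)·(2x + 3) + (1). The last nonzero remainder is the constant 1 = gcd(f, a) in F_5. Back-substituting through the division chain expresses 1 = s(x)·a(x) + t(x)·f(x) with s(x) ≡ 2x^3 + 2x^2 + 4x + 4 (mod f), so a(x)^(-1) ≡ s(x) = 2x^3 + 2x^2 + 4x + 4 (mod f). Check: (3x^3 + 3x + 2)·(2x^3 + 2x^2 + 4x + 4) = x^6 + x^5 + 3x^4 + 2x^3 + x^2 + 3 ≡ 1 (mod x^4 + 2x + 4).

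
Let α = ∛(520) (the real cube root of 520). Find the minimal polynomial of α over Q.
m_α(x) = x^3 - 520

α satisfies α^3 = 520, so x^3 - 520 annihilates α. By the rational root test, a rational root p/q (in lowest terms) of x^3 - 520 would satisfy p^3 = 520 q^3, forcing q = 1 and p^3 = 520; but 520 is not a perfect cube, contradiction. A monic cubic over Q with no rational root is irreducible (any nontrivial factorization would include a linear factor). Hence x^3 - 520 is the minimal polynomial of α, and in particular [Q(α):Q] = 3.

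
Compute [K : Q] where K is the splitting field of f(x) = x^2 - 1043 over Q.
[K : Q] = 2

f(x) = x^2 - 1043 factors as (x - √1043)(x + √1043). The splitting field is K = Q(√1043). Since 1043 is squarefree and > 1, it is not a perfect square, so x^2 - 1043 is irreducible over Q and [Q(√1043) : Q] = 2. Hence [K : Q] = 2.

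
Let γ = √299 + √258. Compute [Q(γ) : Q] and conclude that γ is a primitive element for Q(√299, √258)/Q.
[Q(γ) : Q] = 4 (equivalently, Q(γ) = Q(√299, √258))

Obviously Q(γ) ⊆ Q(√299, √258), and [Q(√299, √258):Q] = 4 (since 299, 258 are distinct squarefree integers > 1 with 77142 not a perfect square). To show equality we compute the minimal polynomial of γ. From γ = √299 + √258: γ^2 = 299 + 2√(77142) + 258 = 557 + 2√(77142), so γ^2 - 557 = 2√(77142); squaring, (γ^2 - 557)^2 = 4·77142, i.e. γ^4 - 1114γ^2 + 310249 - 308568 = 0, i.e. γ^4 - 1114γ^2 + 1681 = 0. So γ is a root of x^4 - 1114x^2 + 1681. This polynomial is irreducible over Q: it has no rational root (each ±√299 ± √258 is irrational), and any factorization into two quadratics over Q would force √(77142) ∈ Q (pairing opposite roots) or √299, √258 ∈ Q (other pairings), all impossible. Hence [Q(γ):Q] = 4 = [Q(√299, √258):Q], so Q(γ) = Q(√299, √258).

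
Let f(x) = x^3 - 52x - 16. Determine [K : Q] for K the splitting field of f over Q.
[K : Q] = 6

By the rational root test, any rational root of the monic integer polynomial f(x) = x^3 - 52x - 16 must be an integer dividing the constant term -16, i.e. one of ±{1, 2, 4, 8, 16}. Evaluating: f(1) = -67, f(-1) = 35, f(2) = -112, f(-2) = 80, f(4) = -160, f(-4) = 128, f(8) = 80, f(-8) = -112, f(16) = 3248, f(-16) = -3280; none is 0, so f has no rational root and is therefore irreducible over Q (a cubic with no linear factor over a field is irreducible). For an irreducible cubic, the Galois group is A_3 or S_3 according as the discriminant disc(f) = -4a^3 - 27b^2 = -4·(-52)^3 - 27·(-16)^2 = 555520 is or is not a square in Q. Here disc(f) = 555520 is not a perfect square in Q, so the Galois group of f over Q is not contained in A_3 and must be all of S_3. The splitting field has degree |S_3| = 6 over Q, so [K : Q] = 6.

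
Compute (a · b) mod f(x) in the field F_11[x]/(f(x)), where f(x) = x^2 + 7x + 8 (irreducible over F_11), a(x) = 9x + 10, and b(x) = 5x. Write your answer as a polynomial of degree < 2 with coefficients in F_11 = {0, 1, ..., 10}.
a · b ≡ 10x + 3 (mod f(x))

Multiply in F_11[x]: a(x)·b(x) = (9x + 10)·(5x) = x^2 + 6x. This has degree ≥ 2, so divide by f(x) over F_11: x^2 + 6x = (1)·(x^2 + 7x + 8) + (10x + 3). Hence a·b ≡ 10x + 3 (mod f). (F_11[x]/(f) is a field with 11^2 = 121 elements since f is irreducible of degree 2.)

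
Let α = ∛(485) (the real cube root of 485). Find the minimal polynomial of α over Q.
m_α(x) = x^3 - 485

α satisfies α^3 = 485, so x^3 - 485 annihilates α. By the rational root test, a rational root p/q (in lowest terms) of x^3 - 485 would satisfy p^3 = 485 q^3, forcing q = 1 and p^3 = 485; but 485 is not a perfect cube, contradiction. A monic cubic over Q with no rational root is irreducible (any nontrivial factorization would include a linear factor). Hence x^3 - 485 is the minimal polynomial of α, and in particular [Q(α):Q] = 3.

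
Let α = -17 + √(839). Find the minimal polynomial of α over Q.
m_α(x) = x^2 + 34x - 550

From α + 17 = √(839), squaring gives (α + 17)^2 = 839, i.e. α^2 + 34α + 289 = 839, so α^2 + 34α - 550 = 0. The discriminant of x^2 + 34x - 550 is (34)^2 - 4·(-550) = 1156 + 2200 = 3356, and 4·(839) is not a perfect square in Q since 839 is squarefree and ≠ 1. Hence x^2 + 34x - 550 is irreducible over Q and is the minimal polynomial of α.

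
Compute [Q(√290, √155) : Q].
[Q(√290, √155) : Q] = 4

[Q(√290):Q] = 2 (min poly x^2 - 290, irreducible since 290 is squarefree > 1). For the top step, suppose √155 ∈ Q(√290), say √155 = c + d√290 with c, d ∈ Q. Squaring: 155 = c^2 + 290d^2 + 2cd√290. Since √290 ∉ Q this forces 2cd = 0. If d = 0 then √155 = c ∈ Q, contradicting 155 squarefree > 1. If c = 0 then 155 = 290d^2, so 290·155 = (290d)^2 is a perfect square in Q — but 290·155 = 44950 is not a perfect square (since 290 and 155 are distinct squarefree integers). Contradiction. Hence √155 ∉ Q(√290), so x^2 - 155 stays irreducible over Q(√290) and [Q(√290, √155) : Q(√290)] = 2. By the tower law, [Q(√290, √155) : Q] = 2 · 2 = 4.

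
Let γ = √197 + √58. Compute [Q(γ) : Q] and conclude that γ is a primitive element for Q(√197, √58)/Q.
[Q(γ) : Q] = 4 (equivalently, Q(γ) = Q(√197, √58))

Obviously Q(γ) ⊆ Q(√197, √58), and [Q(√197, √58):Q] = 4 (since 197, 58 are distinct squarefree integers > 1 with 11426 not a perfect square). To show equality we compute the minimal polynomial of γ. From γ = √197 + √58: γ^2 = 197 + 2√(11426) + 58 = 255 + 2√(11426), so γ^2 - 255 = 2√(11426); squaring, (γ^2 - 255)^2 = 4·11426, i.e. γ^4 - 510γ^2 + 65025 - 45704 = 0, i.e. γ^4 - 510γ^2 + 19321 = 0. So γ is a root of x^4 - 510x^2 + 19321. This polynomial is irreducible over Q: it has no rational root (each ±√197 ± √58 is irrational), and any factorization into two quadratics over Q would force √(11426) ∈ Q (pairing opposite roots) or √197, √58 ∈ Q (other pairings), all impossible. Hence [Q(γ):Q] = 4 = [Q(√197, √58):Q], so Q(γ) = Q(√197, √58).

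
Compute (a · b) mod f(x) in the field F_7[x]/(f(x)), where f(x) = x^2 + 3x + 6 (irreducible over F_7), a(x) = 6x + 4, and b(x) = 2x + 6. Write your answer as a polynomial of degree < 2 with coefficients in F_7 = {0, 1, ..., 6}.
a · b ≡ x + 1 (mod f(x))

Multiply in F_7[x]: a(x)·b(x) = (6x + 4)·(2x + 6) = 5x^2 + 2x + 3. This has degree ≥ 2, so divide by f(x) over F_7: 5x^2 + 2x + 3 = (5)·(x^2 + 3x + 6) + (x + 1). Hence a·b ≡ x + 1 (mod f). (F_7[x]/(f) is a field with 7^2 = 49 elements since f is irreducible of degree 2.)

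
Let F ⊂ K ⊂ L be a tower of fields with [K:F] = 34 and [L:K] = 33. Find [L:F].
[L:F] = 1122

The tower law says that for any tower of field extensions F ⊂ K ⊂ L with finite degrees, [L:F] = [L:K] · [K:F]. Here this gives [L:F] = 33 · 34 = 1122.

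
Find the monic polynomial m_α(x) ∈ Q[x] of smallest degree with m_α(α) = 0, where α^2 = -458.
m_α(x) = x^2 + 458

α satisfies α^2 + 458 = 0, so x^2 + 458 annihilates α. Since d = -458 is squarefree and ≠ 1, it is not a perfect square in Q, so x^2 + 458 has no rational root and is therefore irreducible over Q (a degree-2 polynomial over a field is irreducible iff it has no root). Hence m_α(x) = x^2 + 458.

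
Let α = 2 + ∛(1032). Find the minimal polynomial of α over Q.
m_α(x) = x^3 - 6x^2 + 12x - 1040

Set β = α - 2 = ∛(1032), so β^3 = 1032. Then (α - 2)^3 - 1032 = 0, i.e. α is a root of g(x) = (x - 2)^3 - 1032 = x^3 - 6x^2 + 12x - 1040. Since g(x) = h(x - 2) where h(x) = x^3 - 1032, and h is irreducible over Q (because 1032 is not a perfect cube, so h has no rational root, and a monic cubic with no rational root is irreducible), g is also irreducible (irreducibility is preserved under the substitution x → x - 2). Hence m_α(x) = x^3 - 6x^2 + 12x - 1040.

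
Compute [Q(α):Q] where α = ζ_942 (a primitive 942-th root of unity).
[Q(α):Q] = 312

The minimal polynomial of ζ_942 over Q is the 942-th cyclotomic polynomial Φ_942(x), which is irreducible over Q and has degree φ(942) = 312. Hence [Q(α):Q] = φ(942) = 312.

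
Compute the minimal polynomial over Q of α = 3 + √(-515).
m_α(x) = x^2 - 6x + 524

From α - 3 = √(-515), squaring gives (α - 3)^2 = -515, i.e. α^2 - 6α + 9 = -515, so α^2 - 6α + 524 = 0. The discriminant of x^2 - 6x + 524 is (-6)^2 - 4·(524) = 36 - 2096 = -2060, and 4·(-515) is not a perfect square in Q since -515 is squarefree and ≠ 1. Hence x^2 - 6x + 524 is irreducible over Q and is the minimal polynomial of α.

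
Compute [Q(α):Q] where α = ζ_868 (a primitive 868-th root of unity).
[Q(α):Q] = 360

The minimal polynomial of ζ_868 over Q is the 868-th cyclotomic polynomial Φ_868(x), which is irreducible over Q and has degree φ(868) = 360. Hence [Q(α):Q] = φ(868) = 360.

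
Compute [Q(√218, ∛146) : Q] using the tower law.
[Q(√218, ∛146) : Q] = 6

Let L = Q(√218, ∛146). Since Q(√218) ⊂ L and [Q(√218):Q] = 2, the tower law gives 2 | [L:Q]. Likewise Q(∛146) ⊂ L with [Q(∛146):Q] = 3 (because 146 is not a perfect cube), so 3 | [L:Q]. As gcd(2,3) = 1, [L:Q] is divisible by 6. Conversely L is generated over Q by √218 and ∛146, so [L:Q] ≤ 2·3 = 6. Therefore [Q(√218, ∛146) : Q] = 6.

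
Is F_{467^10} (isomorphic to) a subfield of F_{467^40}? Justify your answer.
Yes: F_{467^10} is a subfield of F_{467^40}

F_{p^m} embeds in F_{p^n} iff m | n (since F_{p^n} is the splitting field of x^(p^n) - x, and F_{p^m} ⊂ F_{p^n} forces p^n to be a power of p^m, i.e. m | n; conversely if m | n then every root of x^(p^m) - x is a root of x^(p^n) - x). Here 10 | 40 (since 40 = 4·10), so F_{467^10} is a subfield of F_{467^40}, and [F_{467^40} : F_{467^10}] = 40/10 = 4.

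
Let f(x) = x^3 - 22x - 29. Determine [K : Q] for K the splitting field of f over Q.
[K : Q] = 6

By the rational root test, any rational root of the monic integer polynomial f(x) = x^3 - 22x - 29 must be an integer dividing the constant term -29, i.e. one of ±{1, 29}. Evaluating: f(1) = -50, f(-1) = -8, f(29) = 23722, f(-29) = -23780; none is 0, so f has no rational root and is therefore irreducible over Q (a cubic with no linear factor over a field is irreducible). For an irreducible cubic, the Galois group is A_3 or S_3 according as the discriminant disc(f) = -4a^3 - 27b^2 = -4·(-22)^3 - 27·(-29)^2 = 19885 is or is not a square in Q. Here disc(f) = 19885 is not a perfect square in Q, so the Galois group of f over Q is not contained in A_3 and must be all of S_3. The splitting field has degree |S_3| = 6 over Q, so [K : Q] = 6.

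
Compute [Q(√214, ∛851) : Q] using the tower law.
[Q(√214, ∛851) : Q] = 6

Let L = Q(√214, ∛851). Since Q(√214) ⊂ L and [Q(√214):Q] = 2, the tower law gives 2 | [L:Q]. Likewise Q(∛851) ⊂ L with [Q(∛851):Q] = 3 (because 851 is not a perfect cube), so 3 | [L:Q]. As gcd(2,3) = 1, [L:Q] is divisible by 6. Conversely L is generated over Q by √214 and ∛851, so [L:Q] ≤ 2·3 = 6. Therefore [Q(√214, ∛851) : Q] = 6.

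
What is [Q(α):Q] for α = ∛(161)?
[Q(α):Q] = 3

The minimal polynomial of α is x^3 - 161, irreducible over Q since 161 is not a perfect cube (so x^3 - 161 has no rational root). Hence [Q(α):Q] = deg(m_α) = 3.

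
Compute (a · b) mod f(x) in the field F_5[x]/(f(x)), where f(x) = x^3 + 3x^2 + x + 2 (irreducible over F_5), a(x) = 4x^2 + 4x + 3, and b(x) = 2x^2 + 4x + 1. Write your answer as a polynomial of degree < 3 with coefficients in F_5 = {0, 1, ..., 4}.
a · b ≡ 3x^2 + 3 (mod f(x))

Multiply in F_5[x]: a(x)·b(x) = (4x^2 + 4x + 3)·(2x^2 + 4x + 1) = 3x^4 + 4x^3 + x^2 + x + 3. This has degree ≥ 3, so divide by f(x) over F_5: 3x^4 + 4x^3 + x^2 + x + 3 = (3x)·(x^3 + 3x^2 + x + 2) + (3x^2 + 3). Hence a·b ≡ 3x^2 + 3 (mod f). (F_5[x]/(f) is a field with 5^3 = 125 elements since f is irreducible of degree 3.)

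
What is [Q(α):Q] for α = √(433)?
[Q(α):Q] = 2

[Q(α):Q] equals the degree of the minimal polynomial of α. Here α^2 = 433 and x^2 - 433 is irreducible (d = 433 is squarefree, ≠ 1, hence not a square), so deg(m_α) = 2. Thus [Q(α):Q] = 2.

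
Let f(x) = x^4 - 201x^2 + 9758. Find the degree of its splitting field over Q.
[K : Q] = 4

Solving the quadratic in x^2: x^2 = (201 ± √(201^2 - 4·9758))/2 = (201 ± √1369)/2 = (201 ± 37)/2, giving x^2 = 82 or x^2 = 119. So f(x) = (x^2 - 82)(x^2 - 119) and the roots of f are ±√82, ±√119. Hence the splitting field is K = Q(√82, √119). Since 82 and 119 are distinct squarefree integers > 1, their product 9758 is not a perfect square, so √119 ∉ Q(√82). By the tower law [K:Q] = [Q(√82,√119):Q(√82)] · [Q(√82):Q] = 2 · 2 = 4.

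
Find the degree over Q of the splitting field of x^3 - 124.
[K : Q] = 6

The roots of x^3 - 124 are ∛124, ω∛124, ω^2∛124 where ω = e^(2πi/3) is a primitive cube root of unity, so K = Q(∛124, ω). Now [Q(∛124):Q] = 3 (since 124 is not a perfect cube, x^3 - 124 is irreducible) and [Q(ω):Q] = 2. Both 2 and 3 divide [K:Q], and [K:Q] ≤ 3·2 = 6, so [K:Q] = 6. (Equivalently: Q(∛124) ⊂ R but ω ∉ R, so [K : Q(∛124)] = 2.)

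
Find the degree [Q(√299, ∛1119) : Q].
[Q(√299, ∛1119) : Q] = 6

Let L = Q(√299, ∛1119). Since Q(√299) ⊂ L and [Q(√299):Q] = 2, the tower law gives 2 | [L:Q]. Likewise Q(∛1119) ⊂ L with [Q(∛1119):Q] = 3 (because 1119 is not a perfect cube), so 3 | [L:Q]. As gcd(2,3) = 1, [L:Q] is divisible by 6. Conversely L is generated over Q by √299 and ∛1119, so [L:Q] ≤ 2·3 = 6. Therefore [Q(√299, ∛1119) : Q] = 6.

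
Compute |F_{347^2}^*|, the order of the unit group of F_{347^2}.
|F_{347^2}^*| = 120408

F_{347^2} has 347^2 = 120409 elements; its multiplicative group consists of all nonzero elements, so |F_{347^2}^*| = 120409 - 1 = 120408. (It is cyclic since any finite subgroup of the multiplicative group of a field is cyclic.)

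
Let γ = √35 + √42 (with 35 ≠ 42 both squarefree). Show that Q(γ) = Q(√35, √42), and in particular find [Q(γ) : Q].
[Q(γ) : Q] = 4 (equivalently, Q(γ) = Q(√35, √42))

Obviously Q(γ) ⊆ Q(√35, √42), and [Q(√35, √42):Q] = 4 (since 35, 42 are distinct squarefree integers > 1 with 1470 not a perfect square). To show equality we compute the minimal polynomial of γ. From γ = √35 + √42: γ^2 = 35 + 2√(1470) + 42 = 77 + 2√(1470), so γ^2 - 77 = 2√(1470); squaring, (γ^2 - 77)^2 = 4·1470, i.e. γ^4 - 154γ^2 + 5929 - 5880 = 0, i.e. γ^4 - 154γ^2 + 49 = 0. So γ is a root of x^4 - 154x^2 + 49. This polynomial is irreducible over Q: it has no rational root (each ±√35 ± √42 is irrational), and any factorization into two quadratics over Q would force √(1470) ∈ Q (pairing opposite roots) or √35, √42 ∈ Q (other pairings), all impossible. Hence [Q(γ):Q] = 4 = [Q(√35, √42):Q], so Q(γ) = Q(√35, √42).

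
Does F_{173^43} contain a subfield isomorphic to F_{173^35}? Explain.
No: F_{173^35} is not a subfield of F_{173^43}

F_{p^m} embeds in F_{p^n} iff m | n. Here 35 ∤ 43 (since 43 = 1·35 + 8 with remainder 8 ≠ 0), so F_{173^35} is not a subfield of F_{173^43}. Equivalently: if it were, the tower law would give 35 = [F_{173^35}:F_173] dividing [F_{173^43}:F_173] = 43, contradiction.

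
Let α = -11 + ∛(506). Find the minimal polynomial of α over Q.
m_α(x) = x^3 + 33x^2 + 363x + 825

Set β = α + 11 = ∛(506), so β^3 = 506. Then (α + 11)^3 - 506 = 0, i.e. α is a root of g(x) = (x + 11)^3 - 506 = x^3 + 33x^2 + 363x + 825. Since g(x) = h(x + 11) where h(x) = x^3 - 506, and h is irreducible over Q (because 506 is not a perfect cube, so h has no rational root, and a monic cubic with no rational root is irreducible), g is also irreducible (irreducibility is preserved under the substitution x → x + 11). Hence m_α(x) = x^3 + 33x^2 + 363x + 825.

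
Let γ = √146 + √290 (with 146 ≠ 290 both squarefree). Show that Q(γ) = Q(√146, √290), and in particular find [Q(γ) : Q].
[Q(γ) : Q] = 4 (equivalently, Q(γ) = Q(√146, √290))

Obviously Q(γ) ⊆ Q(√146, √290), and [Q(√146, √290):Q] = 4 (since 146, 290 are distinct squarefree integers > 1 with 42340 not a perfect square). To show equality we compute the minimal polynomial of γ. From γ = √146 + √290: γ^2 = 146 + 2√(42340) + 290 = 436 + 2√(42340), so γ^2 - 436 = 2√(42340); squaring, (γ^2 - 436)^2 = 4·42340, i.e. γ^4 - 872γ^2 + 190096 - 169360 = 0, i.e. γ^4 - 872γ^2 + 20736 = 0. So γ is a root of x^4 - 872x^2 + 20736. This polynomial is irreducible over Q: it has no rational root (each ±√146 ± √290 is irrational), and any factorization into two quadratics over Q would force √(42340) ∈ Q (pairing opposite roots) or √146, √290 ∈ Q (other pairings), all impossible. Hence [Q(γ):Q] = 4 = [Q(√146, √290):Q], so Q(γ) = Q(√146, √290).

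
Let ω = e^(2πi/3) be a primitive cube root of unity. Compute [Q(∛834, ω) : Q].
[Q(∛834, ω) : Q] = 6

[Q(∛834):Q] = 3 (min poly x^3 - 834, irreducible since 834 is not a perfect cube). [Q(ω):Q] = 2 (min poly x^2 + x + 1). Since Q(∛834) ⊂ R and ω ∉ R, we have ω ∉ Q(∛834), so x^2 + x + 1 remains irreducible over Q(∛834) and [Q(∛834, ω) : Q(∛834)] = 2. By the tower law, [Q(∛834, ω) : Q] = 3 · 2 = 6. (In fact Q(∛834, ω) is the splitting field of x^3 - 834 over Q.)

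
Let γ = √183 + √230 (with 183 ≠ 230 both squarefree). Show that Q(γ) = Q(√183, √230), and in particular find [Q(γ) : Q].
[Q(γ) : Q] = 4 (equivalently, Q(γ) = Q(√183, √230))

Obviously Q(γ) ⊆ Q(√183, √230), and [Q(√183, √230):Q] = 4 (since 183, 230 are distinct squarefree integers > 1 with 42090 not a perfect square). To show equality we compute the minimal polynomial of γ. From γ = √183 + √230: γ^2 = 183 + 2√(42090) + 230 = 413 + 2√(42090), so γ^2 - 413 = 2√(42090); squaring, (γ^2 - 413)^2 = 4·42090, i.e. γ^4 - 826γ^2 + 170569 - 168360 = 0, i.e. γ^4 - 826γ^2 + 2209 = 0. So γ is a root of x^4 - 826x^2 + 2209. This polynomial is irreducible over Q: it has no rational root (each ±√183 ± √230 is irrational), and any factorization into two quadratics over Q would force √(42090) ∈ Q (pairing opposite roots) or √183, √230 ∈ Q (other pairings), all impossible. Hence [Q(γ):Q] = 4 = [Q(√183, √230):Q], so Q(γ) = Q(√183, √230).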